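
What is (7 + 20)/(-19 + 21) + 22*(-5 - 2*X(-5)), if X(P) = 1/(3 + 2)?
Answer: -1053/10 ≈ -105.30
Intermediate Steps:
X(P) = ⅕ (X(P) = 1/5 = ⅕)
(7 + 20)/(-19 + 21) + 22*(-5 - 2*X(-5)) = (7 + 20)/(-19 + 21) + 22*(-5 - 2*⅕) = 27/2 + 22*(-5 - ⅖) = 27*(½) + 22*(-27/5) = 27/2 - 594/5 = -1053/10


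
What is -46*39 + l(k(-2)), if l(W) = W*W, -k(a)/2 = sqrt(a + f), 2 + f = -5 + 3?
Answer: -1818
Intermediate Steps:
f = -4 (f = -2 + (-5 + 3) = -2 - 2 = -4)
k(a) = -2*sqrt(-4 + a) (k(a) = -2*sqrt(a - 4) = -2*sqrt(-4 + a))
l(W) = W**2
-46*39 + l(k(-2)) = -46*39 + (-2*sqrt(-4 - 2))**2 = -1794 + (-2*I*sqrt(6))**2 = -1794 - 24 = -1818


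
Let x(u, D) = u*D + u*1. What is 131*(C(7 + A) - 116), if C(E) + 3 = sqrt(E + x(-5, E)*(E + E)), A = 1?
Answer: -15589 + 262*I*sqrt(178) ≈ -15589.0 + 3495.5*I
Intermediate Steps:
x(u, D) = u + D*u (x(u, D) = D*u + u = u + D*u)
C(E) = -3 + sqrt(E + 2*E*(-5 - 5*E)) (C(E) = -3 + sqrt(E + (-5*(1 + E))*(E + E)) = -3 + sqrt(E + (-5 - 5*E)*(2*E)) = -3 + sqrt(E + 2*E*(-5 - 5*E)))
131*(C(7 + A) - 116) = 131*((-3 + sqrt((7 + 1)*(-9 - 10*(7 + 1)))) - 116) = 131*((-3 + sqrt(8*(-9 - 10*8))) - 116) = 131*((-3 + sqrt(8*(-9 - 80))) - 116) = 131*((-3 + sqrt(8*(-89))) - 116) = 131*((-3 + sqrt(-712)) - 116) = 131*((-3 + 2*I*sqrt(178)) - 116) = 131*(-119 + 2*I*sqrt(178)) = -15589 + 262*I*sqrt(178)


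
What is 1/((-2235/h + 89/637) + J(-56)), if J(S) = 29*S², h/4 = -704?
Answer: 1793792/163136293967 ≈ 1.0996e-5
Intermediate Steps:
h = -2816 (h = 4*(-704) = -2816)
1/((-2235/h + 89/637) + J(-56)) = 1/((-2235/(-2816) + 89/637) + 29*(-56)²) = 1/((-2235*(-1/2816) + 89*(1/637)) + 29*3136) = 1/((2235/2816 + 89/637) + 90944) = 1/(1674319/1793792 + 90944) = 1/(163136293967/1793792) = 1793792/163136293967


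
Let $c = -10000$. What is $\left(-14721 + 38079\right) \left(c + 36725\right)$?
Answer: $624242550$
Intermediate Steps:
$\left(-14721 + 38079\right) \left(c + 36725\right) = \left(-14721 + 38079\right) \left(-10000 + 36725\right) = 23358 \cdot 26725 = 624242550$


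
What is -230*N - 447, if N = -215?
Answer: 49003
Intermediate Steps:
-230*N - 447 = -230*(-215) - 447 = 49450 - 447 = 49003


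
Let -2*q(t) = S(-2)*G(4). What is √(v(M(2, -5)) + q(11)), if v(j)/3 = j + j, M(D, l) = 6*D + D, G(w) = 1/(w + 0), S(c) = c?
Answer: √337/2 ≈ 9.1788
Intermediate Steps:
G(w) = 1/w
M(D, l) = 7*D
v(j) = 6*j (v(j) = 3*(j + j) = 3*(2*j) = 6*j)
q(t) = ¼ (q(t) = -(-1)/4 = -½*(-½) = ¼)
√(v(M(2, -5)) + q(11)) = √(6*(7*2) + ¼) = √(6*14 + ¼) = √(84 + ¼) = √(337/4) = √337/2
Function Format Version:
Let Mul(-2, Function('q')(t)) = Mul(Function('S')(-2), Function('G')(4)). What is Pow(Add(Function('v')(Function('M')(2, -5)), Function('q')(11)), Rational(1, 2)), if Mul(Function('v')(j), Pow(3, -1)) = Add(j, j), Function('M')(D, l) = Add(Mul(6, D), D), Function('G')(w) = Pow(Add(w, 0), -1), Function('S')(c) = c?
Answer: Mul(Rational(1, 2), Pow(337, Rational(1, 2))) ≈ 9.1788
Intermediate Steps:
Function('G')(w) = Pow(w, -1)
Function('M')(D, l) = Mul(7, D)
Function('v')(j) = Mul(6, j) (Function('v')(j) = Mul(3, Add(j, j)) = Mul(3, Mul(2, j)) = Mul(6, j))
Function('q')(t) = Rational(1, 4) (Function('q')(t) = Mul(Rational(-1, 2), Mul(-2, Pow(4, -1))) = Mul(Rational(-1, 2), Mul(-2, Rational(1, 4))) = Mul(Rational(-1, 2), Rational(-1, 2)) = Rational(1, 4))
Pow(Add(Function('v')(Function('M')(2, -5)), Function('q')(11)), Rational(1, 2)) = Pow(Add(Mul(6, Mul(7, 2)), Rational(1, 4)), Rational(1, 2)) = Pow(Add(Mul(6, 14), Rational(1, 4)), Rational(1, 2)) = Pow(Add(84, Rational(1, 4)), Rational(1, 2)) = Pow(Rational(337, 4), Rational(1, 2)) = Mul(Rational(1, 2), Pow(337, Rational(1, 2)))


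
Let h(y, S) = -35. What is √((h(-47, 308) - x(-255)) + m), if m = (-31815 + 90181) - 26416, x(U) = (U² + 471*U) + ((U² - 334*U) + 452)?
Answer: 2*I*√15913 ≈ 252.29*I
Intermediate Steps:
x(U) = 452 + 2*U² + 137*U (x(U) = (U² + 471*U) + (452 + U² - 334*U) = 452 + 2*U² + 137*U)
m = 31950 (m = 58366 - 26416 = 31950)
√((h(-47, 308) - x(-255)) + m) = √((-35 - (452 + 2*(-255)² + 137*(-255))) + 31950) = √((-35 - (452 + 2*65025 - 34935)) + 31950) = √((-35 - (452 + 130050 - 34935)) + 31950) = √((-35 - 1*95567) + 31950) = √((-35 - 95567) + 31950) = √(-95602 + 31950) = √(-63652) = 2*I*√15913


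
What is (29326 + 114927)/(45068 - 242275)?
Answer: -144253/197207 ≈ -0.73148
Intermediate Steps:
(29326 + 114927)/(45068 - 242275) = 144253/(-197207) = 144253*(-1/197207) = -144253/197207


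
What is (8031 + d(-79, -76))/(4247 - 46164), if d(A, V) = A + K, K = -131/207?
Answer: -1645933/8676819 ≈ -0.18969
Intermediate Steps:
K = -131/207 (K = -131*1/207 = -131/207 ≈ -0.63285)
d(A, V) = -131/207 + A (d(A, V) = A - 131/207 = -131/207 + A)
(8031 + d(-79, -76))/(4247 - 46164) = (8031 + (-131/207 - 79))/(4247 - 46164) = (8031 - 16484/207)/(-41917) = (1645933/207)*(-1/41917) = -1645933/8676819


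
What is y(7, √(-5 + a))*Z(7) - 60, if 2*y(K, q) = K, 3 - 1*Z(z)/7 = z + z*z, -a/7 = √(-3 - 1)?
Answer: -2717/2 ≈ -1358.5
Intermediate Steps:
a = -14*I (a = -7*√(-3 - 1) = -14*I ≈ -14.0*I)
Z(z) = 21 - 7*z - 7*z² (Z(z) = 21 - 7*(z + z*z) = 21 - 7*(z + z²) = 21 + (-7*z - 7*z²) = 21 - 7*z - 7*z²)
y(K, q) = K/2
y(7, √(-5 + a))*Z(7) - 60 = ((½)*7)*(21 - 7*7 - 7*7²) - 60 = 7*(21 - 49 - 7*49)/2 - 60 = 7*(21 - 49 - 343)/2 - 60 = (7/2)*(-371) - 60 = -2597/2 - 60 = -2717/2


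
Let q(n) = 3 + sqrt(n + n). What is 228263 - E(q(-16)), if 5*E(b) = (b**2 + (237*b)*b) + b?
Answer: 1146786/5 - 5716*I*sqrt(2)/5 ≈ 2.2936e+5 - 1616.7*I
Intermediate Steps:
q(n) = 3 + sqrt(2)*sqrt(n) (q(n) = 3 + sqrt(2*n) = 3 + sqrt(2)*sqrt(n))
E(b) = b/5 + 238*b**2/5 (E(b) = ((b**2 + (237*b)*b) + b)/5 = ((b**2 + 237*b**2) + b)/5 = (238*b**2 + b)/5 = (b + 238*b**2)/5 = b/5 + 238*b**2/5)
228263 - E(q(-16)) = 228263 - (3 + sqrt(2)*sqrt(-16))*(1 + 238*(3 + sqrt(2)*sqrt(-16)))/5 = 228263 - (3 + sqrt(2)*(4*I))*(1 + 238*(3 + sqrt(2)*(4*I)))/5 = 228263 - (3 + 4*I*sqrt(2))*(1 + 238*(3 + 4*I*sqrt(2)))/5 = 228263 - (3 + 4*I*sqrt(2))*(1 + (714 + 952*I*sqrt(2)))/5 = 228263 - (3 + 4*I*sqrt(2))*(715 + 952*I*sqrt(2))/5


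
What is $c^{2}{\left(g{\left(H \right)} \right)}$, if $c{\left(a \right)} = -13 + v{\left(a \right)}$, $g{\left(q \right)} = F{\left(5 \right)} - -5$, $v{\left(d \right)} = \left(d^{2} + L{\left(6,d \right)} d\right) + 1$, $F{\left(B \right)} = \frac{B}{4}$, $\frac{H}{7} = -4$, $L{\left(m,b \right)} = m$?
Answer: $\frac{1067089}{256} \approx 4168.3$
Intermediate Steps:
$H = -28$ ($H = 7 \left(-4\right) = -28$)
$F{\left(B \right)} = \frac{B}{4}$ ($F{\left(B \right)} = B \frac{1}{4} = \frac{B}{4}$)
$v{\left(d \right)} = 1 + d^{2} + 6 d$ ($v{\left(d \right)} = \left(d^{2} + 6 d\right) + 1 = 1 + d^{2} + 6 d$)
$g{\left(q \right)} = \frac{25}{4}$ ($g{\left(q \right)} = \frac{1}{4} \cdot 5 - -5 = \frac{5}{4} + 5 = \frac{25}{4}$)
$c{\left(a \right)} = -12 + a^{2} + 6 a$ ($c{\left(a \right)} = -13 + \left(1 + a^{2} + 6 a\right) = -12 + a^{2} + 6 a$)
$c^{2}{\left(g{\left(H \right)} \right)} = \left(-12 + \left(\frac{25}{4}\right)^{2} + 6 \cdot \frac{25}{4}\right)^{2} = \left(-12 + \frac{625}{16} + \frac{75}{2}\right)^{2} = \left(\frac{1033}{16}\right)^{2} = \frac{1067089}{256}$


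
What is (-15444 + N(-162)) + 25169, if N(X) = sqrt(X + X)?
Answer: 9725 + 18*I ≈ 9725.0 + 18.0*I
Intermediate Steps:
N(X) = sqrt(2)*sqrt(X) (N(X) = sqrt(2*X) = sqrt(2)*sqrt(X))
(-15444 + N(-162)) + 25169 = (-15444 + sqrt(2)*sqrt(-162)) + 25169 = (-15444 + sqrt(2)*(9*I*sqrt(2))) + 25169 = (-15444 + 18*I) + 25169 = 9725 + 18*I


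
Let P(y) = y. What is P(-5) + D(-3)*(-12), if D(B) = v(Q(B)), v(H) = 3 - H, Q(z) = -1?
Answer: -53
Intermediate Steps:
D(B) = 4 (D(B) = 3 - 1*(-1) = 3 + 1 = 4)
P(-5) + D(-3)*(-12) = -5 + 4*(-12) = -5 - 48 = -53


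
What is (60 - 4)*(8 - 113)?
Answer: -5880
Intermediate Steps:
(60 - 4)*(8 - 113) = 56*(-105) = -5880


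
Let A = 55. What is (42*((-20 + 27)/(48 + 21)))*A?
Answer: 5390/23 ≈ 234.35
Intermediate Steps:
(42*((-20 + 27)/(48 + 21)))*A = (42*((-20 + 27)/(48 + 21)))*55 = (42*(7/69))*55 = (98/23)*55 = 5390/23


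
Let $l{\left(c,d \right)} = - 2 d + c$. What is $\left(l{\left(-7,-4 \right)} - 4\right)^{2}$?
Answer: $9$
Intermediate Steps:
$l{\left(c,d \right)} = c - 2 d$
$\left(l{\left(-7,-4 \right)} - 4\right)^{2} = \left(\left(-7 - -8\right) - 4\right)^{2} = \left(\left(-7 + 8\right) - 4\right)^{2} = \left(1 - 4\right)^{2} = \left(-3\right)^{2} = 9$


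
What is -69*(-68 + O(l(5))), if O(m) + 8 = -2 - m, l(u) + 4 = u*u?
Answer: 6831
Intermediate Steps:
l(u) = -4 + u² (l(u) = -4 + u*u = -4 + u²)
O(m) = -10 - m (O(m) = -8 + (-2 - m) = -10 - m)
-69*(-68 + O(l(5))) = -69*(-68 + (-10 - (-4 + 5²))) = -69*(-68 + (-10 - (-4 + 25))) = -69*(-68 + (-10 - 1*21)) = -69*(-68 + (-10 - 21)) = -69*(-68 - 31) = -69*(-99) = 6831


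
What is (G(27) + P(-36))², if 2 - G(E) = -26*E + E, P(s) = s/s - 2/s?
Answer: 148962025/324 ≈ 4.5976e+5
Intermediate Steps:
P(s) = 1 - 2/s
G(E) = 2 + 25*E (G(E) = 2 - (-26*E + E) = 2 - (-25)*E = 2 + 25*E)
(G(27) + P(-36))² = ((2 + 25*27) + (-2 - 36)/(-36))² = ((2 + 675) - 1/36*(-38))² = (677 + 19/18)² = (12205/18)² = 148962025/324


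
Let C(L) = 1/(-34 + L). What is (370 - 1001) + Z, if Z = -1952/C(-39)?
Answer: 141865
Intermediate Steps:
Z = 142496 (Z = -1952/(1/(-34 - 39)) = -1952/(1/(-73)) = -1952/(-1/73) = -1952*(-73) = 142496)
(370 - 1001) + Z = (370 - 1001) + 142496 = -631 + 142496 = 141865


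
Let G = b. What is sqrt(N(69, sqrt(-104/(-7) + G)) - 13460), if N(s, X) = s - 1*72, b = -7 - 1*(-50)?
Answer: I*sqrt(13463) ≈ 116.03*I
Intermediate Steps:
b = 43 (b = -7 + 50 = 43)
G = 43
N(s, X) = -72 + s (N(s, X) = s - 72 = -72 + s)
sqrt(N(69, sqrt(-104/(-7) + G)) - 13460) = sqrt((-72 + 69) - 13460) = sqrt(-3 - 13460) = sqrt(-13463) = I*sqrt(13463)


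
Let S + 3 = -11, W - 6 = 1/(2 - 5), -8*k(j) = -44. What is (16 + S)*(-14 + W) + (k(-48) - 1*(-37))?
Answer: 155/6 ≈ 25.833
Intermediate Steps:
k(j) = 11/2 (k(j) = -⅛*(-44) = 11/2)
W = 17/3 (W = 6 + 1/(2 - 5) = 6 + 1/(-3) = 6 - ⅓ = 17/3 ≈ 5.6667)
S = -14 (S = -3 - 11 = -14)
(16 + S)*(-14 + W) + (k(-48) - 1*(-37)) = (16 - 14)*(-14 + 17/3) + (11/2 - 1*(-37)) = 2*(-25/3) + (11/2 + 37) = -50/3 + 85/2 = 155/6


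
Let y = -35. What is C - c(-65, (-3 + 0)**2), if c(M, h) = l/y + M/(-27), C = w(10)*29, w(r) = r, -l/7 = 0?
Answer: 7765/27 ≈ 287.59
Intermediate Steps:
l = 0 (l = -7*0 = 0)
C = 290 (C = 10*29 = 290)
c(M, h) = -M/27 (c(M, h) = 0/(-35) + M/(-27) = 0*(-1/35) + M*(-1/27) = 0 - M/27 = -M/27)
C - c(-65, (-3 + 0)**2) = 290 - (-1)*(-65)/27 = 290 - 1*65/27 = 290 - 65/27 = 7765/27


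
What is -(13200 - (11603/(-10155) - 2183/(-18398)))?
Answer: -2466369611629/186831690 ≈ -13201.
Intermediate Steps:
-(13200 - (11603/(-10155) - 2183/(-18398))) = -(13200 - (11603*(-1/10155) - 2183*(-1/18398))) = -(13200 - (-11603/10155 + 2183/18398)) = -(13200 - 1*(-191303629/186831690)) = -(13200 + 191303629/186831690) = -1*2466369611629/186831690 = -2466369611629/186831690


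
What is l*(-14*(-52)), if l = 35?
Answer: 25480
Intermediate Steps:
l*(-14*(-52)) = 35*(-14*(-52)) = 35*728 = 25480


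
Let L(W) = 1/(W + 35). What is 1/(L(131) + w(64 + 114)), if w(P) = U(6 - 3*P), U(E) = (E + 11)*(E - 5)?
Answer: 166/45743127 ≈ 3.6290e-6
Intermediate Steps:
L(W) = 1/(35 + W)
U(E) = (-5 + E)*(11 + E) (U(E) = (11 + E)*(-5 + E) = (-5 + E)*(11 + E))
w(P) = -19 + (6 - 3*P)² - 18*P (w(P) = -55 + (6 - 3*P)² + 6*(6 - 3*P) = -55 + (6 - 3*P)² + (36 - 18*P) = -19 + (6 - 3*P)² - 18*P)
1/(L(131) + w(64 + 114)) = 1/(1/(35 + 131) + (17 - 54*(64 + 114) + 9*(64 + 114)²)) = 1/(1/166 + (17 - 54*178 + 9*178²)) = 1/(1/166 + (17 - 9612 + 9*31684)) = 1/(1/166 + (17 - 9612 + 285156)) = 1/(1/166 + 275561) = 1/(45743127/166) = 166/45743127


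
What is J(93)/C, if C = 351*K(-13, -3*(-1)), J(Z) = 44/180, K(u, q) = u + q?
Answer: -11/157950 ≈ -6.9642e-5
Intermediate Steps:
K(u, q) = q + u
J(Z) = 11/45 (J(Z) = 44*(1/180) = 11/45)
C = -3510 (C = 351*(-3*(-1) - 13) = 351*(3 - 13) = 351*(-10) = -3510)
J(93)/C = (11/45)/(-3510) = (11/45)*(-1/3510) = -11/157950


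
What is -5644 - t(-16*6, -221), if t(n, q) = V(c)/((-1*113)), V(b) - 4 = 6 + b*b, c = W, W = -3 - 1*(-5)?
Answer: -637758/113 ≈ -5643.9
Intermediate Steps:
W = 2 (W = -3 + 5 = 2)
c = 2
V(b) = 10 + b² (V(b) = 4 + (6 + b*b) = 4 + (6 + b²) = 10 + b²)
t(n, q) = -14/113 (t(n, q) = (10 + 2²)/((-1*113)) = (10 + 4)/(-113) = 14*(-1/113) = -14/113)
-5644 - t(-16*6, -221) = -5644 - 1*(-14/113) = -5644 + 14/113 = -637758/113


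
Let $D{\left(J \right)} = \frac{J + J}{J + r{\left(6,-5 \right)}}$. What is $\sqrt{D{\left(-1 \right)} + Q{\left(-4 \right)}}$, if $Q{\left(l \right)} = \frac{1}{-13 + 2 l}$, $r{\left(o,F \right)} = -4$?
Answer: $\frac{\sqrt{3885}}{105} \approx 0.59362$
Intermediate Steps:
$D{\left(J \right)} = \frac{2 J}{-4 + J}$ ($D{\left(J \right)} = \frac{J + J}{J - 4} = \frac{2 J}{-4 + J}$)
$\sqrt{D{\left(-1 \right)} + Q{\left(-4 \right)}} = \sqrt{2 \left(-1\right) \frac{1}{-4 - 1} + \frac{1}{-13 + 2 \left(-4\right)}} = \sqrt{2 \left(-1\right) \frac{1}{-5} + \frac{1}{-13 - 8}} = \sqrt{2 \left(-1\right) \left(- \frac{1}{5}\right) + \frac{1}{-21}} = \sqrt{\frac{2}{5} - \frac{1}{21}} = \sqrt{\frac{37}{105}} = \frac{\sqrt{3885}}{105}$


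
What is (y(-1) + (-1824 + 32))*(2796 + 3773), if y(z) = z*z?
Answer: -11765079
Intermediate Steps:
y(z) = z²
(y(-1) + (-1824 + 32))*(2796 + 3773) = ((-1)² + (-1824 + 32))*(2796 + 3773) = (1 - 1792)*6569 = -1791*6569 = -11765079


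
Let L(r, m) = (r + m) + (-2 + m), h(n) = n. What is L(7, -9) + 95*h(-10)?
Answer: -963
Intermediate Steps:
L(r, m) = -2 + r + 2*m (L(r, m) = (m + r) + (-2 + m) = -2 + r + 2*m)
L(7, -9) + 95*h(-10) = (-2 + 7 + 2*(-9)) + 95*(-10) = (-2 + 7 - 18) - 950 = -13 - 950 = -963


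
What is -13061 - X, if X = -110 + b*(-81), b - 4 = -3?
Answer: -12870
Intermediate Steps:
b = 1 (b = 4 - 3 = 1)
X = -191 (X = -110 + 1*(-81) = -110 - 81 = -191)
-13061 - X = -13061 - 1*(-191) = -13061 + 191 = -12870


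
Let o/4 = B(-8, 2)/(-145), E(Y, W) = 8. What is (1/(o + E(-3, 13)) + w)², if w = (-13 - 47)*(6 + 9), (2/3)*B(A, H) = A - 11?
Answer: 1314359067025/1623076 ≈ 8.0980e+5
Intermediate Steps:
B(A, H) = -33/2 + 3*A/2 (B(A, H) = 3*(A - 11)/2 = 3*(-11 + A)/2 = -33/2 + 3*A/2)
w = -900 (w = -60*15 = -900)
o = 114/145 (o = 4*((-33/2 + (3/2)*(-8))/(-145)) = 4*((-33/2 - 12)*(-1/145)) = 4*(-57/2*(-1/145)) = 4*(57/290) = 114/145 ≈ 0.78621)
(1/(o + E(-3, 13)) + w)² = (1/(114/145 + 8) - 900)² = (1/(1274/145) - 900)² = (145/1274 - 900)² = (-1146455/1274)² = 1314359067025/1623076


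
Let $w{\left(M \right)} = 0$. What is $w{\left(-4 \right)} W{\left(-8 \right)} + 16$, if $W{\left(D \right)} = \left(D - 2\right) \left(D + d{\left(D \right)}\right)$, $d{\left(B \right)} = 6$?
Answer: $16$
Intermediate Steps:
$W{\left(D \right)} = \left(-2 + D\right) \left(6 + D\right)$ ($W{\left(D \right)} = \left(D - 2\right) \left(D + 6\right) = \left(-2 + D\right) \left(6 + D\right)$)
$w{\left(-4 \right)} W{\left(-8 \right)} + 16 = 0 \left(-12 + \left(-8\right)^{2} + 4 \left(-8\right)\right) + 16 = 0 \left(-12 + 64 - 32\right) + 16 = 0 \cdot 20 + 16 = 0 + 16 = 16$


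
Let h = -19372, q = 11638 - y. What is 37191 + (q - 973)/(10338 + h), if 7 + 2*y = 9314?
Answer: 671954965/18068 ≈ 37190.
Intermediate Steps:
y = 9307/2 (y = -7/2 + (1/2)*9314 = -7/2 + 4657 = 9307/2 ≈ 4653.5)
q = 13969/2 (q = 11638 - 1*9307/2 = 11638 - 9307/2 = 13969/2 ≈ 6984.5)
37191 + (q - 973)/(10338 + h) = 37191 + (13969/2 - 973)/(10338 - 19372) = 37191 + (12023/2)/(-9034) = 37191 + (12023/2)*(-1/9034) = 37191 - 12023/18068 = 671954965/18068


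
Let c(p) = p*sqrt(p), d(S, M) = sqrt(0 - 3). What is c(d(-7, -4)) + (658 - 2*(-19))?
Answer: 696 + 3**(3/4)*I**(3/2) ≈ 694.39 + 1.6119*I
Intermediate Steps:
d(S, M) = I*sqrt(3) (d(S, M) = sqrt(-3) = I*sqrt(3))
c(p) = p**(3/2)
c(d(-7, -4)) + (658 - 2*(-19)) = (I*sqrt(3))**(3/2) + (658 - 2*(-19)) = 3**(3/4)*I**(3/2) + (658 + 38) = 3**(3/4)*I**(3/2) + 696 = 696 + 3**(3/4)*I**(3/2)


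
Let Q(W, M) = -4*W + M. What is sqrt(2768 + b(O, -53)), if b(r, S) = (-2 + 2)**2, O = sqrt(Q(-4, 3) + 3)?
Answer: 4*sqrt(173) ≈ 52.612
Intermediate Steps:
Q(W, M) = M - 4*W
O = sqrt(22) (O = sqrt((3 - 4*(-4)) + 3) = sqrt((3 + 16) + 3) = sqrt(19 + 3) = sqrt(22) ≈ 4.6904)
b(r, S) = 0 (b(r, S) = 0**2 = 0)
sqrt(2768 + b(O, -53)) = sqrt(2768 + 0) = sqrt(2768) = 4*sqrt(173)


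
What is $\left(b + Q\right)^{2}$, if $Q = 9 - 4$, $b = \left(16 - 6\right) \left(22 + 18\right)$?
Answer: $164025$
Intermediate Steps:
$b = 400$ ($b = 10 \cdot 40 = 400$)
$Q = 5$ ($Q = 9 - 4 = 5$)
$\left(b + Q\right)^{2} = \left(400 + 5\right)^{2} = 405^{2} = 164025$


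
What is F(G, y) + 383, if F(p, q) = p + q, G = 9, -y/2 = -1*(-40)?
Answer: 312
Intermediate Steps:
y = -80 (y = -(-2)*(-40) = -2*40 = -80)
F(G, y) + 383 = (9 - 80) + 383 = -71 + 383 = 312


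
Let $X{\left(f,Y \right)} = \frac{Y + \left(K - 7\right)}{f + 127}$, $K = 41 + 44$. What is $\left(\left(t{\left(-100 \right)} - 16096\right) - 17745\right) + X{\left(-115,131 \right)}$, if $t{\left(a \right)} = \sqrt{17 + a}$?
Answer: $- \frac{405883}{12} + i \sqrt{83} \approx -33824.0 + 9.1104 i$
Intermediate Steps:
$K = 85$
$X{\left(f,Y \right)} = \frac{78 + Y}{127 + f}$ ($X{\left(f,Y \right)} = \frac{Y + \left(85 - 7\right)}{f + 127} = \frac{Y + \left(85 - 7\right)}{127 + f} = \frac{Y + 78}{127 + f} = \frac{78 + Y}{127 + f}$)
$\left(\left(t{\left(-100 \right)} - 16096\right) - 17745\right) + X{\left(-115,131 \right)} = \left(\left(\sqrt{17 - 100} - 16096\right) - 17745\right) + \frac{78 + 131}{127 - 115} = \left(\left(\sqrt{-83} - 16096\right) - 17745\right) + \frac{1}{12} \cdot 209 = \left(\left(i \sqrt{83} - 16096\right) - 17745\right) + \frac{1}{12} \cdot 209 = \left(\left(-16096 + i \sqrt{83}\right) - 17745\right) + \frac{209}{12} = \left(-33841 + i \sqrt{83}\right) + \frac{209}{12} = - \frac{405883}{12} + i \sqrt{83}$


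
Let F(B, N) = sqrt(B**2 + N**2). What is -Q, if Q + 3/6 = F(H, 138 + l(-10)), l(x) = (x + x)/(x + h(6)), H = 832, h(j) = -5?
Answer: 1/2 - 2*sqrt(1601185)/3 ≈ -843.09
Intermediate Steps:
l(x) = 2*x/(-5 + x) (l(x) = (x + x)/(x - 5) = (2*x)/(-5 + x) = 2*x/(-5 + x))
Q = -1/2 + 2*sqrt(1601185)/3 (Q = -1/2 + sqrt(832**2 + (138 + 2*(-10)/(-5 - 10))**2) = -1/2 + sqrt(692224 + (138 + 2*(-10)/(-15))**2) = -1/2 + sqrt(692224 + (138 + 2*(-10)*(-1/15))**2) = -1/2 + sqrt(692224 + (138 + 4/3)**2) = -1/2 + sqrt(692224 + (418/3)**2) = -1/2 + sqrt(692224 + 174724/9) = -1/2 + sqrt(6404740/9) = -1/2 + 2*sqrt(1601185)/3 ≈ 843.09)
-Q = -(-1/2 + 2*sqrt(1601185)/3) = 1/2 - 2*sqrt(1601185)/3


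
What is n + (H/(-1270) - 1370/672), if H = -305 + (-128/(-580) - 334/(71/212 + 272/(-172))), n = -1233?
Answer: -434154570906853/351539403600 ≈ -1235.0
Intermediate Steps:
H = -60677179/1647635 (H = -305 + (-128*(-1/580) - 334/(71*(1/212) + 272*(-1/172))) = -305 + (32/145 - 334/(71/212 - 68/43)) = -305 + (32/145 - 334/(-11363/9116)) = -305 + (32/145 - 334*(-9116/11363)) = -305 + (32/145 + 3044744/11363) = -305 + 441851496/1647635 = -60677179/1647635 ≈ -36.827)
n + (H/(-1270) - 1370/672) = -1233 + (-60677179/1647635/(-1270) - 1370/672) = -1233 + (-60677179/1647635*(-1/1270) - 1370*1/672) = -1233 + (60677179/2092496450 - 685/336) = -1233 - 706486268053/351539403600 = -434154570906853/351539403600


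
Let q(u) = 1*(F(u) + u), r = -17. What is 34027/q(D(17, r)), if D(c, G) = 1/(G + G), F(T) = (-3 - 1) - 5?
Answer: -1156918/307 ≈ -3768.5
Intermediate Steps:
F(T) = -9 (F(T) = -4 - 5 = -9)
D(c, G) = 1/(2*G)
q(u) = -9 + u (q(u) = 1*(-9 + u) = -9 + u)
34027/q(D(17, r)) = 34027/(-9 + (½)/(-17)) = 34027/(-9 + (½)*(-1/17)) = 34027/(-9 - 1/34) = 34027/(-307/34) = 34027*(-34/307) = -1156918/307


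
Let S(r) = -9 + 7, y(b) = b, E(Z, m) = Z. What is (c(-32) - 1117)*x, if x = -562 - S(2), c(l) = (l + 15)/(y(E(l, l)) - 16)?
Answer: 1875965/3 ≈ 6.2532e+5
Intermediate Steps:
S(r) = -2
c(l) = (15 + l)/(-16 + l) (c(l) = (l + 15)/(l - 16) = (15 + l)/(-16 + l))
x = -560 (x = -562 - 1*(-2) = -562 + 2 = -560)
(c(-32) - 1117)*x = ((15 - 32)/(-16 - 32) - 1117)*(-560) = (-17/(-48) - 1117)*(-560) = (-1/48*(-17) - 1117)*(-560) = (17/48 - 1117)*(-560) = -53599/48*(-560) = 1875965/3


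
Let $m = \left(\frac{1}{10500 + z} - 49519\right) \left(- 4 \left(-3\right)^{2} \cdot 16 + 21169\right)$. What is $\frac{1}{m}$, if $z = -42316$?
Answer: $- \frac{31816}{32444199527465} \approx -9.8064 \cdot 10^{-10}$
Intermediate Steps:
$m = - \frac{32444199527465}{31816}$ ($m = \left(\frac{1}{10500 - 42316} - 49519\right) \left(- 4 \left(-3\right)^{2} \cdot 16 + 21169\right) = \left(\frac{1}{-31816} - 49519\right) \left(\left(-4\right) 9 \cdot 16 + 21169\right) = \left(- \frac{1}{31816} - 49519\right) \left(\left(-36\right) 16 + 21169\right) = - \frac{1575496505 \left(-576 + 21169\right)}{31816} = \left(- \frac{1575496505}{31816}\right) 20593 = - \frac{32444199527465}{31816} \approx -1.0197 \cdot 10^{9}$)
$\frac{1}{m} = \frac{1}{- \frac{32444199527465}{31816}} = - \frac{31816}{32444199527465}$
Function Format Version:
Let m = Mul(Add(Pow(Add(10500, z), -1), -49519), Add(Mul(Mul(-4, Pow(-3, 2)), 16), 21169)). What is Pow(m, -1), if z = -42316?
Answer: Rational(-31816, 32444199527465) ≈ -9.8064e-10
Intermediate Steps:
m = Rational(-32444199527465, 31816) (m = Mul(Add(Pow(Add(10500, -42316), -1), -49519), Add(Mul(Mul(-4, Pow(-3, 2)), 16), 21169)) = Mul(Add(Pow(-31816, -1), -49519), Add(Mul(Mul(-4, 9), 16), 21169)) = Mul(Add(Rational(-1, 31816), -49519), Add(Mul(-36, 16), 21169)) = Mul(Rational(-1575496505, 31816), Add(-576, 21169)) = Mul(Rational(-1575496505, 31816), 20593) = Rational(-32444199527465, 31816) ≈ -1.0197e+9)
Pow(m, -1) = Pow(Rational(-32444199527465, 31816), -1) = Rational(-31816, 32444199527465)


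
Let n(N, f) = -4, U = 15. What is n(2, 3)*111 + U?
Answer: -429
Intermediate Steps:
n(2, 3)*111 + U = -4*111 + 15 = -444 + 15 = -429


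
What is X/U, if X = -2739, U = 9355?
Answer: -2739/9355 ≈ -0.29278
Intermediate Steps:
X/U = -2739/9355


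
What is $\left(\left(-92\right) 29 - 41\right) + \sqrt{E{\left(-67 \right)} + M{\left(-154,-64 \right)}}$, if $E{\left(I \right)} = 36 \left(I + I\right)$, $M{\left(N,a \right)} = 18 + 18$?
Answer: $-2709 + 6 i \sqrt{133} \approx -2709.0 + 69.195 i$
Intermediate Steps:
$M{\left(N,a \right)} = 36$
$E{\left(I \right)} = 72 I$ ($E{\left(I \right)} = 36 \cdot 2 I = 72 I$)
$\left(\left(-92\right) 29 - 41\right) + \sqrt{E{\left(-67 \right)} + M{\left(-154,-64 \right)}} = \left(\left(-92\right) 29 - 41\right) + \sqrt{72 \left(-67\right) + 36} = \left(-2668 - 41\right) + \sqrt{-4824 + 36} = -2709 + \sqrt{-4788} = -2709 + 6 i \sqrt{133}$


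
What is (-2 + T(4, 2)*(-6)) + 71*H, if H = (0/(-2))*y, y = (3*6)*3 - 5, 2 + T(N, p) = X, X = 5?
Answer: -20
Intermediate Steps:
T(N, p) = 3 (T(N, p) = -2 + 5 = 3)
y = 49 (y = 18*3 - 5 = 54 - 5 = 49)
H = 0 (H = (0/(-2))*49 = (0*(-½))*49 = 0*49 = 0)
(-2 + T(4, 2)*(-6)) + 71*H = (-2 + 3*(-6)) + 71*0 = (-2 - 18) + 0 = -20 + 0 = -20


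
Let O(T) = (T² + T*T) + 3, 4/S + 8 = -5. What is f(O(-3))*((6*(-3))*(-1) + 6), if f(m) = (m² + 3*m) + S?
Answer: 157152/13 ≈ 12089.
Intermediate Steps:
S = -4/13 (S = 4/(-8 - 5) = 4/(-13) = 4*(-1/13) = -4/13 ≈ -0.30769)
O(T) = 3 + 2*T² (O(T) = (T² + T²) + 3 = 2*T² + 3 = 3 + 2*T²)
f(m) = -4/13 + m² + 3*m (f(m) = (m² + 3*m) - 4/13 = -4/13 + m² + 3*m)
f(O(-3))*((6*(-3))*(-1) + 6) = (-4/13 + (3 + 2*(-3)²)² + 3*(3 + 2*(-3)²))*((6*(-3))*(-1) + 6) = (-4/13 + (3 + 2*9)² + 3*(3 + 2*9))*(-18*(-1) + 6) = (-4/13 + (3 + 18)² + 3*(3 + 18))*(18 + 6) = (-4/13 + 21² + 3*21)*24 = (-4/13 + 441 + 63)*24 = (6548/13)*24 = 157152/13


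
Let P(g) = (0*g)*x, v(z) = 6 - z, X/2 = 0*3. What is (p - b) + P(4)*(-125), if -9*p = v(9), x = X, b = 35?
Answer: -104/3 ≈ -34.667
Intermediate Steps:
X = 0 (X = 2*(0*3) = 2*0 = 0)
x = 0
P(g) = 0 (P(g) = (0*g)*0 = 0*0 = 0)
p = ⅓ (p = -(6 - 1*9)/9 = -(6 - 9)/9 = -⅑*(-3) = ⅓ ≈ 0.33333)
(p - b) + P(4)*(-125) = (⅓ - 1*35) + 0*(-125) = (⅓ - 35) + 0 = -104/3 + 0 = -104/3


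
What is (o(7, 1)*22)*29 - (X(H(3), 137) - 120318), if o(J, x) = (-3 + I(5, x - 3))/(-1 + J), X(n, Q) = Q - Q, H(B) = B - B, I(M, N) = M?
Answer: 361592/3 ≈ 1.2053e+5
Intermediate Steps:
H(B) = 0
X(n, Q) = 0
o(J, x) = 2/(-1 + J) (o(J, x) = (-3 + 5)/(-1 + J) = 2/(-1 + J))
(o(7, 1)*22)*29 - (X(H(3), 137) - 120318) = ((2/(-1 + 7))*22)*29 - (0 - 120318) = ((2/6)*22)*29 - 1*(-120318) = ((2*(⅙))*22)*29 + 120318 = ((⅓)*22)*29 + 120318 = (22/3)*29 + 120318 = 638/3 + 120318 = 361592/3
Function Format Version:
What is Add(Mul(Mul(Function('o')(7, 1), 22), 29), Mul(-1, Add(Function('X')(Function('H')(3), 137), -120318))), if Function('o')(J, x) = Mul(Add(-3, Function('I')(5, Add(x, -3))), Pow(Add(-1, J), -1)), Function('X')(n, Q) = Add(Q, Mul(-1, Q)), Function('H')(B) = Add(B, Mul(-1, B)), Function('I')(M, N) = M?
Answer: Rational(361592, 3) ≈ 1.2053e+5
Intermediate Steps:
Function('H')(B) = 0
Function('X')(n, Q) = 0
Function('o')(J, x) = Mul(2, Pow(Add(-1, J), -1)) (Function('o')(J, x) = Mul(Add(-3, 5), Pow(Add(-1, J), -1)) = Mul(2, Pow(Add(-1, J), -1)))
Add(Mul(Mul(Function('o')(7, 1), 22), 29), Mul(-1, Add(Function('X')(Function('H')(3), 137), -120318))) = Add(Mul(Mul(Mul(2, Pow(Add(-1, 7), -1)), 22), 29), Mul(-1, Add(0, -120318))) = Add(Mul(Mul(Mul(2, Pow(6, -1)), 22), 29), Mul(-1, -120318)) = Add(Mul(Mul(Mul(2, Rational(1, 6)), 22), 29), 120318) = Add(Mul(Mul(Rational(1, 3), 22), 29), 120318) = Add(Mul(Rational(22, 3), 29), 120318) = Add(Rational(638, 3), 120318) = Rational(361592, 3)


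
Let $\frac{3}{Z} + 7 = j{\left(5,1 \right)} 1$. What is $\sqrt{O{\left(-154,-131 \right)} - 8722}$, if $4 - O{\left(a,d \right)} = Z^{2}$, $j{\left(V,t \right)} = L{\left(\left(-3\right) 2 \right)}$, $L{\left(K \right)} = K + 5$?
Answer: $\frac{i \sqrt{557961}}{8} \approx 93.371 i$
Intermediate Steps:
$L{\left(K \right)} = 5 + K$
$j{\left(V,t \right)} = -1$ ($j{\left(V,t \right)} = 5 - 6 = -1$)
$Z = - \frac{3}{8}$ ($Z = \frac{3}{-7 - 1} = \frac{3}{-8} = 3 \left(- \frac{1}{8}\right) = - \frac{3}{8} \approx -0.375$)
$O{\left(a,d \right)} = \frac{247}{64}$ ($O{\left(a,d \right)} = 4 - \left(- \frac{3}{8}\right)^{2} = 4 - \frac{9}{64} = \frac{247}{64}$)
$\sqrt{O{\left(-154,-131 \right)} - 8722} = \sqrt{\frac{247}{64} - 8722} = \sqrt{- \frac{557961}{64}} = \frac{i \sqrt{557961}}{8}$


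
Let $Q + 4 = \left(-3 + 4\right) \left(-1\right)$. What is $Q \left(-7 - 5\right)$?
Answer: $60$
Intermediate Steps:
$Q = -5$ ($Q = -4 + \left(-3 + 4\right) \left(-1\right) = -4 + 1 \left(-1\right) = -4 - 1 = -5$)
$Q \left(-7 - 5\right) = - 5 \left(-7 - 5\right) = \left(-5\right) \left(-12\right) = 60$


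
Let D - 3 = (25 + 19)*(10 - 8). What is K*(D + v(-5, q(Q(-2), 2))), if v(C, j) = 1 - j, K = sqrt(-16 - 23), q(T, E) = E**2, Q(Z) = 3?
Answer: 88*I*sqrt(39) ≈ 549.56*I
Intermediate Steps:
K = I*sqrt(39) (K = sqrt(-39) = I*sqrt(39) ≈ 6.245*I)
D = 91 (D = 3 + (25 + 19)*(10 - 8) = 3 + 44*2 = 3 + 88 = 91)
K*(D + v(-5, q(Q(-2), 2))) = (I*sqrt(39))*(91 + (1 - 1*2**2)) = (I*sqrt(39))*(91 + (1 - 1*4)) = (I*sqrt(39))*(91 + (1 - 4)) = (I*sqrt(39))*(91 - 3) = (I*sqrt(39))*88 = 88*I*sqrt(39)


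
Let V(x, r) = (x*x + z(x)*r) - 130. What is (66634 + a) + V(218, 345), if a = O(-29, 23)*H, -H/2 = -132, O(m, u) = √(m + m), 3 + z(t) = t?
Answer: 188203 + 264*I*√58 ≈ 1.882e+5 + 2010.6*I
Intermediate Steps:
z(t) = -3 + t
O(m, u) = √2*√m (O(m, u) = √(2*m) = √2*√m)
H = 264 (H = -2*(-132) = 264)
a = 264*I*√58 (a = (√2*√(-29))*264 = (√2*(I*√29))*264 = (I*√58)*264 = 264*I*√58 ≈ 2010.6*I)
V(x, r) = -130 + x² + r*(-3 + x) (V(x, r) = (x*x + (-3 + x)*r) - 130 = (x² + r*(-3 + x)) - 130 = -130 + x² + r*(-3 + x))
(66634 + a) + V(218, 345) = (66634 + 264*I*√58) + (-130 + 218² + 345*(-3 + 218)) = (66634 + 264*I*√58) + (-130 + 47524 + 345*215) = (66634 + 264*I*√58) + (-130 + 47524 + 74175) = (66634 + 264*I*√58) + 121569 = 188203 + 264*I*√58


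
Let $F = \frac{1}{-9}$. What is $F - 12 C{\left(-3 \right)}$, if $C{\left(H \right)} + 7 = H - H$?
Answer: $\frac{755}{9} \approx 83.889$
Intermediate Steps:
$C{\left(H \right)} = -7$ ($C{\left(H \right)} = -7 + \left(H - H\right) = -7 + 0 = -7$)
$F = - \frac{1}{9} \approx -0.11111$
$F - 12 C{\left(-3 \right)} = - \frac{1}{9} - -84 = - \frac{1}{9} + 84 = \frac{755}{9}$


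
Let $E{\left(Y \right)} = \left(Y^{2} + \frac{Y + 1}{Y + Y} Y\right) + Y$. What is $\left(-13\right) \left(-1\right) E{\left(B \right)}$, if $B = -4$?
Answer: $\frac{273}{2} \approx 136.5$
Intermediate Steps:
$E{\left(Y \right)} = \frac{1}{2} + Y^{2} + \frac{3 Y}{2}$ ($E{\left(Y \right)} = \left(Y^{2} + \frac{1 + Y}{2 Y} Y\right) + Y = \left(Y^{2} + \left(\frac{1}{2} + \frac{Y}{2}\right)\right) + Y = \left(\frac{1}{2} + Y^{2} + \frac{Y}{2}\right) + Y = \frac{1}{2} + Y^{2} + \frac{3 Y}{2}$)
$\left(-13\right) \left(-1\right) E{\left(B \right)} = \left(-13\right) \left(-1\right) \left(\frac{1}{2} + \left(-4\right)^{2} + \frac{3}{2} \left(-4\right)\right) = 13 \left(\frac{1}{2} + 16 - 6\right) = 13 \cdot \frac{21}{2} = \frac{273}{2}$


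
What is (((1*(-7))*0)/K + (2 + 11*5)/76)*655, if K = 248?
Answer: 1965/4 ≈ 491.25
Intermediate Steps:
(((1*(-7))*0)/K + (2 + 11*5)/76)*655 = (((1*(-7))*0)/248 + (2 + 11*5)/76)*655 = (-7*0*(1/248) + (2 + 55)*(1/76))*655 = (0*(1/248) + 57*(1/76))*655 = (0 + ¾)*655 = (¾)*655 = 1965/4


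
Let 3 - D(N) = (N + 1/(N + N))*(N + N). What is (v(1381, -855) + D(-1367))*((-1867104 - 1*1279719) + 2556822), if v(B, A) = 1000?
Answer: 2204465576376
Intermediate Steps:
D(N) = 3 - 2*N*(N + 1/(2*N)) (D(N) = 3 - (N + 1/(N + N))*(N + N) = 3 - (N + 1/(2*N))*2*N = 3 - 2*N*(N + 1/(2*N)))
(v(1381, -855) + D(-1367))*((-1867104 - 1*1279719) + 2556822) = (1000 + (2 - 2*(-1367)²))*((-1867104 - 1*1279719) + 2556822) = (1000 + (2 - 2*1868689))*((-1867104 - 1279719) + 2556822) = (1000 + (2 - 3737378))*(-3146823 + 2556822) = (1000 - 3737376)*(-590001) = -3736376*(-590001) = 2204465576376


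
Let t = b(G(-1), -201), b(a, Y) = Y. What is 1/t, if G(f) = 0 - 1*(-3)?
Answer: -1/201 ≈ -0.0049751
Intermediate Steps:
G(f) = 3 (G(f) = 0 + 3 = 3)
t = -201
1/t = 1/(-201) = -1/201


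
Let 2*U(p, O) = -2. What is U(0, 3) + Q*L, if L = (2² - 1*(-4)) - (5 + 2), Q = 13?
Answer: 12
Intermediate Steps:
U(p, O) = -1 (U(p, O) = (½)*(-2) = -1)
L = 1 (L = (4 + 4) - 1*7 = 8 - 7 = 1)
U(0, 3) + Q*L = -1 + 13*1 = -1 + 13 = 12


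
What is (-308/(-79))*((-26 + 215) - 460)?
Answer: -83468/79 ≈ -1056.6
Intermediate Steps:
(-308/(-79))*((-26 + 215) - 460) = (-308*(-1/79))*(189 - 460) = (308/79)*(-271) = -83468/79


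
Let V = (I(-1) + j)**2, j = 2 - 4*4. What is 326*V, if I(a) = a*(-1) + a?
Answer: 63896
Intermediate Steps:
j = -14 (j = 2 - 16 = -14)
I(a) = 0 (I(a) = -a + a = 0)
V = 196 (V = (0 - 14)**2 = (-14)**2 = 196)
326*V = 326*196 = 63896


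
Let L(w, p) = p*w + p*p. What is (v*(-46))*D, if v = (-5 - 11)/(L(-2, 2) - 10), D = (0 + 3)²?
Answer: -3312/5 ≈ -662.40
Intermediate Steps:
D = 9 (D = 3² = 9)
L(w, p) = p² + p*w (L(w, p) = p*w + p² = p² + p*w)
v = 8/5 (v = (-5 - 11)/(2*(2 - 2) - 10) = -16/(2*0 - 10) = -16/(0 - 10) = -16/(-10) = -16*(-⅒) = 8/5 ≈ 1.6000)
(v*(-46))*D = ((8/5)*(-46))*9 = -368/5*9 = -3312/5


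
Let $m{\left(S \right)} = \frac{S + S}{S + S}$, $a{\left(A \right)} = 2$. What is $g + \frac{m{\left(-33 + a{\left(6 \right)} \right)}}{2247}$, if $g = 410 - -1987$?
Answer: $\frac{5386060}{2247} \approx 2397.0$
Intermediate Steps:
$g = 2397$ ($g = 410 + 1987 = 2397$)
$m{\left(S \right)} = 1$ ($m{\left(S \right)} = \frac{2 S}{2 S} = 2 S \frac{1}{2 S} = 1$)
$g + \frac{m{\left(-33 + a{\left(6 \right)} \right)}}{2247} = 2397 + 1 \cdot \frac{1}{2247} = 2397 + \frac{1}{2247} = \frac{5386060}{2247}$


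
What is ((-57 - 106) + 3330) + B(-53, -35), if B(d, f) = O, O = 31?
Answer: 3198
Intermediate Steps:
B(d, f) = 31
((-57 - 106) + 3330) + B(-53, -35) = ((-57 - 106) + 3330) + 31 = (-163 + 3330) + 31 = 3167 + 31 = 3198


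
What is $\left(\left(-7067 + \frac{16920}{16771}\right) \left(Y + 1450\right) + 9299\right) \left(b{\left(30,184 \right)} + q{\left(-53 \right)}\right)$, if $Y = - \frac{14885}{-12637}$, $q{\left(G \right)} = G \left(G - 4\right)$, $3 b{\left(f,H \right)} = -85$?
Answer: $- \frac{19493160583568992916}{635805381} \approx -3.0659 \cdot 10^{10}$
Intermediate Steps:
$b{\left(f,H \right)} = - \frac{85}{3}$ ($b{\left(f,H \right)} = \frac{1}{3} \left(-85\right) = - \frac{85}{3}$)
$q{\left(G \right)} = G \left(-4 + G\right)$
$Y = \frac{14885}{12637}$ ($Y = \left(-14885\right) \left(- \frac{1}{12637}\right) = \frac{14885}{12637} \approx 1.1779$)
$\left(\left(-7067 + \frac{16920}{16771}\right) \left(Y + 1450\right) + 9299\right) \left(b{\left(30,184 \right)} + q{\left(-53 \right)}\right) = \left(\left(-7067 + \frac{16920}{16771}\right) \left(\frac{14885}{12637} + 1450\right) + 9299\right) \left(- \frac{85}{3} - 53 \left(-4 - 53\right)\right) = \left(\left(-7067 + 16920 \cdot \frac{1}{16771}\right) \frac{18338535}{12637} + 9299\right) \left(- \frac{85}{3} - -3021\right) = \left(\left(-7067 + \frac{16920}{16771}\right) \frac{18338535}{12637} + 9299\right) \left(- \frac{85}{3} + 3021\right) = \left(\left(- \frac{118503737}{16771}\right) \frac{18338535}{12637} + 9299\right) \frac{8978}{3} = \left(- \frac{2173184928605295}{211935127} + 9299\right) \frac{8978}{3} = \left(- \frac{2171214143859322}{211935127}\right) \frac{8978}{3} = - \frac{19493160583568992916}{635805381}$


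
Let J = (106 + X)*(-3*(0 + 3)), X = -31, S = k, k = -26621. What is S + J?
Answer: -27296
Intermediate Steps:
S = -26621
J = -675 (J = (106 - 31)*(-3*(0 + 3)) = 75*(-3*3) = 75*(-9) = -675)
S + J = -26621 - 675 = -27296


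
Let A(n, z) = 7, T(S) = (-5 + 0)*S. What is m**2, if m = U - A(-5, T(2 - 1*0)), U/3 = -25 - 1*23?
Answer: 22801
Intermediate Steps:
T(S) = -5*S
U = -144 (U = 3*(-25 - 1*23) = 3*(-25 - 23) = 3*(-48) = -144)
m = -151 (m = -144 - 1*7 = -144 - 7 = -151)
m**2 = (-151)**2 = 22801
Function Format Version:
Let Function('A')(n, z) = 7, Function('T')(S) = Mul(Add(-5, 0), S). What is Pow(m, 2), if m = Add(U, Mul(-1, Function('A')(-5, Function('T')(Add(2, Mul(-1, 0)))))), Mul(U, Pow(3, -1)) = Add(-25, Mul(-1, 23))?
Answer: 22801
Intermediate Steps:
Function('T')(S) = Mul(-5, S)
U = -144 (U = Mul(3, Add(-25, Mul(-1, 23))) = Mul(3, Add(-25, -23)) = Mul(3, -48) = -144)
m = -151 (m = Add(-144, Mul(-1, 7)) = Add(-144, -7) = -151)
Pow(m, 2) = Pow(-151, 2) = 22801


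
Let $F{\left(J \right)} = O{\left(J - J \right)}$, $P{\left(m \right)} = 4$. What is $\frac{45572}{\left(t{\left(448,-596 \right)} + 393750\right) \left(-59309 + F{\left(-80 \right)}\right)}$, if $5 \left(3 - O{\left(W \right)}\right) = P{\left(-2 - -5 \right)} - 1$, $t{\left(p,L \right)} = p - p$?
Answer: $- \frac{22786}{11675986875} \approx -1.9515 \cdot 10^{-6}$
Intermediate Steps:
$t{\left(p,L \right)} = 0$
$O{\left(W \right)} = \frac{12}{5}$ ($O{\left(W \right)} = 3 - \frac{4 - 1}{5} = 3 - \frac{3}{5} = \frac{12}{5}$)
$F{\left(J \right)} = \frac{12}{5}$
$\frac{45572}{\left(t{\left(448,-596 \right)} + 393750\right) \left(-59309 + F{\left(-80 \right)}\right)} = \frac{45572}{\left(0 + 393750\right) \left(-59309 + \frac{12}{5}\right)} = \frac{45572}{393750 \left(- \frac{296533}{5}\right)} = \frac{45572}{-23351973750} = 45572 \left(- \frac{1}{23351973750}\right) = - \frac{22786}{11675986875}$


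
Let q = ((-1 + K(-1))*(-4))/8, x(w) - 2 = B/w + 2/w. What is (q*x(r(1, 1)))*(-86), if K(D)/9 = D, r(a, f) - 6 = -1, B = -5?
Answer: -602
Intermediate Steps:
r(a, f) = 5 (r(a, f) = 6 - 1 = 5)
K(D) = 9*D
x(w) = 2 - 3/w (x(w) = 2 + (-5/w + 2/w) = 2 - 3/w)
q = 5 (q = ((-1 + 9*(-1))*(-4))/8 = ((-1 - 9)*(-4))*(⅛) = -10*(-4)*(⅛) = 40*(⅛) = 5)
(q*x(r(1, 1)))*(-86) = (5*(2 - 3/5))*(-86) = (5*(2 - 3*⅕))*(-86) = (5*(2 - ⅗))*(-86) = (5*(7/5))*(-86) = 7*(-86) = -602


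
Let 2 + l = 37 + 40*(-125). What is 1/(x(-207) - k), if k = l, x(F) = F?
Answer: 1/4758 ≈ 0.00021017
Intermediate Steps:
l = -4965 (l = -2 + (37 + 40*(-125)) = -2 + (37 - 5000) = -2 - 4963 = -4965)
k = -4965
1/(x(-207) - k) = 1/(-207 - 1*(-4965)) = 1/(-207 + 4965) = 1/4758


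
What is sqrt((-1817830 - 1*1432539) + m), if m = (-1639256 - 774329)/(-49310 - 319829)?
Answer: I*sqrt(442906094613784134)/369139 ≈ 1802.9*I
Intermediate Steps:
m = 2413585/369139 (m = -2413585/(-369139) = -2413585*(-1/369139) = 2413585/369139 ≈ 6.5384)
sqrt((-1817830 - 1*1432539) + m) = sqrt((-1817830 - 1*1432539) + 2413585/369139) = sqrt((-1817830 - 1432539) + 2413585/369139) = sqrt(-3250369 + 2413585/369139) = sqrt(-1199835548706/369139) = I*sqrt(442906094613784134)/369139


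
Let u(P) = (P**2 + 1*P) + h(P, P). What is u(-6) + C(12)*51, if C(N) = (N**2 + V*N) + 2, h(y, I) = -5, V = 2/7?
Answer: 53521/7 ≈ 7645.9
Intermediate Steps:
V = 2/7 (V = 2*(1/7) = 2/7 ≈ 0.28571)
u(P) = -5 + P + P**2 (u(P) = (P**2 + 1*P) - 5 = (P**2 + P) - 5 = (P + P**2) - 5 = -5 + P + P**2)
C(N) = 2 + N**2 + 2*N/7 (C(N) = (N**2 + 2*N/7) + 2 = 2 + N**2 + 2*N/7)
u(-6) + C(12)*51 = (-5 - 6 + (-6)**2) + (2 + 12**2 + (2/7)*12)*51 = (-5 - 6 + 36) + (2 + 144 + 24/7)*51 = 25 + (1046/7)*51 = 25 + 53346/7 = 53521/7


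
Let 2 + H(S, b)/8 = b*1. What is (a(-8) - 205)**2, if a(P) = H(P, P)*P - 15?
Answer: 176400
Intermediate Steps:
H(S, b) = -16 + 8*b (H(S, b) = -16 + 8*(b*1) = -16 + 8*b)
a(P) = -15 + P*(-16 + 8*P) (a(P) = (-16 + 8*P)*P - 15 = P*(-16 + 8*P) - 15 = -15 + P*(-16 + 8*P))
(a(-8) - 205)**2 = ((-15 + 8*(-8)*(-2 - 8)) - 205)**2 = ((-15 + 8*(-8)*(-10)) - 205)**2 = ((-15 + 640) - 205)**2 = (625 - 205)**2 = 420**2 = 176400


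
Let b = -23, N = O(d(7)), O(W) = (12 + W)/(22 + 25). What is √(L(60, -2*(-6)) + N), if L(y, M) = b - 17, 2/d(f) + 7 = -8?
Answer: I*√19755510/705 ≈ 6.3046*I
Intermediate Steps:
d(f) = -2/15 (d(f) = 2/(-7 - 8) = 2/(-15) = 2*(-1/15) = -2/15)
O(W) = 12/47 + W/47 (O(W) = (12 + W)/47 = (12 + W)*(1/47) = 12/47 + W/47)
N = 178/705 (N = 12/47 + (1/47)*(-2/15) = 12/47 - 2/705 = 178/705 ≈ 0.25248)
L(y, M) = -40 (L(y, M) = -23 - 17 = -40)
√(L(60, -2*(-6)) + N) = √(-40 + 178/705) = √(-28022/705) = I*√19755510/705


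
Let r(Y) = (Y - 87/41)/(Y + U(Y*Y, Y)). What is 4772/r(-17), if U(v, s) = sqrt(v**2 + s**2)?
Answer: 831521/196 - 831521*sqrt(290)/196 ≈ -68004.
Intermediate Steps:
U(v, s) = sqrt(s**2 + v**2)
r(Y) = (-87/41 + Y)/(Y + sqrt(Y**2 + Y**4)) (r(Y) = (Y - 87/41)/(Y + sqrt(Y**2 + (Y*Y)**2)) = (Y - 87*1/41)/(Y + sqrt(Y**2 + (Y**2)**2)) = (Y - 87/41)/(Y + sqrt(Y**2 + Y**4)) = (-87/41 + Y)/(Y + sqrt(Y**2 + Y**4)))
4772/r(-17) = 4772/(((-87/41 - 17)/(-17 + sqrt((-17)**2*(1 + (-17)**2))))) = 4772/((-784/41/(-17 + sqrt(289*(1 + 289))))) = 4772/((-784/41/(-17 + sqrt(289*290)))) = 4772/((-784/41/(-17 + sqrt(83810)))) = 4772/((-784/41/(-17 + 17*sqrt(290)))) = 4772/((-784/(41*(-17 + 17*sqrt(290))))) = 4772*(697/784 - 697*sqrt(290)/784) = 831521/196 - 831521*sqrt(290)/196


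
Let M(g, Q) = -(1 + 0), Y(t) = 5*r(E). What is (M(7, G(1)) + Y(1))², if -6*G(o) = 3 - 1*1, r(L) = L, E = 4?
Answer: 361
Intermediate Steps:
G(o) = -⅓ (G(o) = -(3 - 1*1)/6 = -(3 - 1)/6 = -⅙*2 = -⅓)
Y(t) = 20 (Y(t) = 5*4 = 20)
M(g, Q) = -1 (M(g, Q) = -1*1 = -1)
(M(7, G(1)) + Y(1))² = (-1 + 20)² = 19² = 361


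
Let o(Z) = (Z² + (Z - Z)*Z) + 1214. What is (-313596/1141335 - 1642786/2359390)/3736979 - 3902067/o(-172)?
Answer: -9695567338151863529059/76524591266114972266 ≈ -126.70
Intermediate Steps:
o(Z) = 1214 + Z² (o(Z) = (Z² + 0*Z) + 1214 = (Z² + 0) + 1214 = Z² + 1214 = 1214 + Z²)
(-313596/1141335 - 1642786/2359390)/3736979 - 3902067/o(-172) = (-313596/1141335 - 1642786/2359390)/3736979 - 3902067/(1214 + (-172)²) = (-313596*1/1141335 - 1642786*1/2359390)*(1/3736979) - 3902067/(1214 + 29584) = (-34844/126815 - 821393/1179695)*(1/3736979) - 3902067/30798 = -5810809835/5984120857*1/3736979 - 3902067*1/30798 = -5810809835/22362533976071003 - 433563/3422 = -9695567338151863529059/76524591266114972266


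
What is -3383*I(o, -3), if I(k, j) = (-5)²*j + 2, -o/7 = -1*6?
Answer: 246959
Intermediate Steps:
o = 42 (o = -(-7)*6 = -7*(-6) = 42)
I(k, j) = 2 + 25*j (I(k, j) = 25*j + 2 = 2 + 25*j)
-3383*I(o, -3) = -3383*(2 + 25*(-3)) = -3383*(2 - 75) = -3383*(-73) = 246959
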